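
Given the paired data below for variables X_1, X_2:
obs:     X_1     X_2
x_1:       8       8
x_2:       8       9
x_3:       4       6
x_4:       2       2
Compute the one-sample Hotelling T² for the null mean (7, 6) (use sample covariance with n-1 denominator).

Step 1 — sample mean vector:
  mean(X_1) = (8 + 8 + 4 + 2) / 4 = 22/4 = 5.5
  mean(X_2) = (8 + 9 + 6 + 2) / 4 = 25/4 = 6.25
  x̄ = (5.5, 6.25),  deviation x̄ - mu_0 = (5.5, 6.25) - (7, 6) = (-1.5, 0.25).

Step 2 — sample covariance matrix, S[i,j] = (1/(n-1)) · Σ_k (x_{k,i} - mean_i) · (x_{k,j} - mean_j), divisor n-1 = 3:
  S[X_1,X_1] = ((2.5)·(2.5) + (2.5)·(2.5) + (-1.5)·(-1.5) + (-3.5)·(-3.5)) / 3 = 27/3 = 9
  S[X_1,X_2] = ((2.5)·(1.75) + (2.5)·(2.75) + (-1.5)·(-0.25) + (-3.5)·(-4.25)) / 3 = 26.5/3 = 8.8333
  S[X_2,X_2] = ((1.75)·(1.75) + (2.75)·(2.75) + (-0.25)·(-0.25) + (-4.25)·(-4.25)) / 3 = 28.75/3 = 9.5833
  S = [[9, 8.8333],
 [8.8333, 9.5833]].

Step 3 — invert S. det(S) = 9·9.5833 - (8.8333)² = 8.2222.
  S^{-1} = (1/det) · [[d, -b], [-b, a]] = [[1.1655, -1.0743],
 [-1.0743, 1.0946]].

Step 4 — quadratic form (x̄ - mu_0)^T · S^{-1} · (x̄ - mu_0):
  S^{-1} · (x̄ - mu_0) = (-2.0169, 1.8851),
  (x̄ - mu_0)^T · [...] = (-1.5)·(-2.0169) + (0.25)·(1.8851) = 3.4966.

Step 5 — scale by n: T² = 4 · 3.4966 = 13.9865.

T² ≈ 13.9865


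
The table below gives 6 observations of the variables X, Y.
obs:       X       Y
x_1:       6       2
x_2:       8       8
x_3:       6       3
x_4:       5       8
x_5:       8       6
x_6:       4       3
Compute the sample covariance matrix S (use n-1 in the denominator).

Step 1 — column means:
  mean(X) = (6 + 8 + 6 + 5 + 8 + 4) / 6 = 37/6 = 6.1667
  mean(Y) = (2 + 8 + 3 + 8 + 6 + 3) / 6 = 30/6 = 5

Step 2 — sample covariance S[i,j] = (1/(n-1)) · Σ_k (x_{k,i} - mean_i) · (x_{k,j} - mean_j), with n-1 = 5.
  S[X,X] = ((-0.1667)·(-0.1667) + (1.8333)·(1.8333) + (-0.1667)·(-0.1667) + (-1.1667)·(-1.1667) + (1.8333)·(1.8333) + (-2.1667)·(-2.1667)) / 5 = 12.8333/5 = 2.5667
  S[X,Y] = ((-0.1667)·(-3) + (1.8333)·(3) + (-0.1667)·(-2) + (-1.1667)·(3) + (1.8333)·(1) + (-2.1667)·(-2)) / 5 = 9/5 = 1.8
  S[Y,Y] = ((-3)·(-3) + (3)·(3) + (-2)·(-2) + (3)·(3) + (1)·(1) + (-2)·(-2)) / 5 = 36/5 = 7.2

S is symmetric (S[j,i] = S[i,j]). Assembling:

S = [[2.5667, 1.8],
 [1.8, 7.2]]


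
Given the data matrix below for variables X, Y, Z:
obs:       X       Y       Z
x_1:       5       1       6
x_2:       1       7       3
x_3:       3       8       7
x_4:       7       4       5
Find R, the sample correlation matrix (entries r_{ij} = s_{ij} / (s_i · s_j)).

Step 1 — column means:
  mean(X) = (5 + 1 + 3 + 7) / 4 = 16/4 = 4
  mean(Y) = (1 + 7 + 8 + 4) / 4 = 20/4 = 5
  mean(Z) = (6 + 3 + 7 + 5) / 4 = 21/4 = 5.25

Step 2 — sample variances and covariances s[i,j] = (1/(n-1)) · Σ_k (x_{k,i} - mean_i) · (x_{k,j} - mean_j), with n-1 = 3:
  s[X,X] = ((1)·(1) + (-3)·(-3) + (-1)·(-1) + (3)·(3)) / 3 = 20/3 = 6.6667
  s[X,Y] = ((1)·(-4) + (-3)·(2) + (-1)·(3) + (3)·(-1)) / 3 = -16/3 = -5.3333
  s[X,Z] = ((1)·(0.75) + (-3)·(-2.25) + (-1)·(1.75) + (3)·(-0.25)) / 3 = 5/3 = 1.6667
  s[Y,Y] = ((-4)·(-4) + (2)·(2) + (3)·(3) + (-1)·(-1)) / 3 = 30/3 = 10
  s[Y,Z] = ((-4)·(0.75) + (2)·(-2.25) + (3)·(1.75) + (-1)·(-0.25)) / 3 = -2/3 = -0.6667
  s[Z,Z] = ((0.75)·(0.75) + (-2.25)·(-2.25) + (1.75)·(1.75) + (-0.25)·(-0.25)) / 3 = 8.75/3 = 2.9167
  Sample standard deviations s_i = √(s[i,i]):
  s(X) = √(6.6667) = 2.582
  s(Y) = √(10) = 3.1623
  s(Z) = √(2.9167) = 1.7078

Step 3 — r_{ij} = s_{ij} / (s_i · s_j):
  r[X,X] = 1 (diagonal).
  r[X,Y] = -5.3333 / (2.582 · 3.1623) = -5.3333 / 8.165 = -0.6532
  r[X,Z] = 1.6667 / (2.582 · 1.7078) = 1.6667 / 4.4096 = 0.378
  r[Y,Y] = 1 (diagonal).
  r[Y,Z] = -0.6667 / (3.1623 · 1.7078) = -0.6667 / 5.4006 = -0.1234
  r[Z,Z] = 1 (diagonal).

R is symmetric with unit diagonal. Assembling:

R = [[1, -0.6532, 0.378],
 [-0.6532, 1, -0.1234],
 [0.378, -0.1234, 1]]


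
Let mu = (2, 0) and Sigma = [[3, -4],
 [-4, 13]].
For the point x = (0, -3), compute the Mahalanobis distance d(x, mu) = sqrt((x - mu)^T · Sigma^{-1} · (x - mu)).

Step 1 — centre the observation: (x - mu) = (-2, -3).

Step 2 — invert Sigma. det(Sigma) = 3·13 - (-4)² = 23.
  Sigma^{-1} = (1/det) · [[d, -b], [-b, a]] = [[0.5652, 0.1739],
 [0.1739, 0.1304]].

Step 3 — form the quadratic (x - mu)^T · Sigma^{-1} · (x - mu):
  Sigma^{-1} · (x - mu) = (-1.6522, -0.7391).
  (x - mu)^T · [Sigma^{-1} · (x - mu)] = (-2)·(-1.6522) + (-3)·(-0.7391) = 5.5217.

Step 4 — take square root: d = √(5.5217) ≈ 2.3498.

d(x, mu) = √(5.5217) ≈ 2.3498


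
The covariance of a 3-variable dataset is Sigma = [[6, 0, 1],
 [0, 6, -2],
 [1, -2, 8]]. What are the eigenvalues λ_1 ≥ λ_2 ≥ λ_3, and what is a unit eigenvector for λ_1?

Step 1 — characteristic polynomial p(λ) = det(λI - Sigma) = λ³ - tr·λ² + c_1·λ - det, where tr = trace, c_1 = sum of the principal 2×2 minors, det = det(Sigma):
  tr = 6 + 6 + 8 = 20,
  c_1 = (6·6 - (0)²) + (6·8 - (1)²) + (6·8 - (-2)²) = 36 + 47 + 44 = 127,
  det = 6·(6·8 - (-2)²) - (0)·((0)·8 - (-2)·(1)) + (1)·((0)·(-2) - 6·(1)) = 6·(44) - (0)·(2) + (1)·(-6) = 258.
  So p(λ) = λ³ - 20λ² + 127λ - 258.
Step 2 — look for an integer root (rational root theorem: any rational root is an integer divisor of 258). Testing λ = 6:
  p(6) = 216 - 720 + 762 - 258 = 0  ✓
  Dividing out (λ - 6): p(λ) = (λ - 6)(λ² - 14λ + 43).
Step 3 — remaining eigenvalues from the quadratic λ² - 14λ + 43 = 0:
  Δ = 14² - 4·43 = 196 - 172 = 24,  λ = (14 ± √24)/2 = (14 ± 4.899)/2 ≈ 9.4495 or 4.5505.
  Sorted: λ_1 = 9.4495,  λ_2 = 6,  λ_3 = 4.5505  (check: sum = 20 = tr ✓).

Step 4 — unit eigenvector for λ_1 ≈ 9.4495: v spans the null space of (Sigma - λ_1 I), whose rows are
  r_1 = (-3.4495, 0, 1),  r_2 = (0, -3.4495, -2),  r_3 = (1, -2, -1.4495).
  v is orthogonal to every row, so take v ∝ r_1 × r_2 = ((0)·(-2) - (1)·(-3.4495), (1)·(0) - (-3.4495)·(-2), (-3.4495)·(-3.4495) - (0)·(0)) ≈ (3.4495, -6.899, 11.899).
  Let u = (3.4495, -6.899, 11.899).
  ||u|| = √((3.4495)² + (-6.899)² + (11.899)²) = √(201.0806) ≈ 14.1803,  v_1 = u/||u|| ≈ (0.2433, -0.4865, 0.8391) (||v_1|| = 1).

λ_1 = 9.4495,  λ_2 = 6,  λ_3 = 4.5505;  v_1 ≈ (0.2433, -0.4865, 0.8391)


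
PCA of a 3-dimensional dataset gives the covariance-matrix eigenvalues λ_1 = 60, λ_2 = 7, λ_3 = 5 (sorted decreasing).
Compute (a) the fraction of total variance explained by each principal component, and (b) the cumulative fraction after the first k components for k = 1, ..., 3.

Step 1 — total variance = trace(Sigma) = Σ λ_i = 60 + 7 + 5 = 72.

Step 2 — fraction explained by component i = λ_i / Σ λ:
  PC1: 60/72 = 0.8333
  PC2: 7/72 = 0.0972
  PC3: 5/72 = 0.0694

Step 3 — cumulative fraction after k components = (λ_1 + ... + λ_k) / Σ λ:
  k = 1: 60/72 = 0.8333
  k = 2: (60 + 7)/72 = 67/72 = 0.9306
  k = 3: (60 + 7 + 5)/72 = 72/72 = 1

Summary (fraction, with percent):

explained: PC1 0.8333 (83.33%), PC2 0.0972 (9.72%), PC3 0.0694 (6.94%);  cumulative: 0.8333, 0.9306, 1


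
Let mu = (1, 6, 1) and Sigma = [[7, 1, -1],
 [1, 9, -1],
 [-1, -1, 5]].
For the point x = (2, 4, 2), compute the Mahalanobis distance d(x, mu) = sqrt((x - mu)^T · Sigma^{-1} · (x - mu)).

Step 1 — centre the observation: (x - mu) = (1, -2, 1).

Step 2 — invert Sigma (cofactor / det for 3×3, or solve directly):
  Sigma^{-1} = [[0.1486, -0.0135, 0.027],
 [-0.0135, 0.1149, 0.0203],
 [0.027, 0.0203, 0.2095]].

Step 3 — form the quadratic (x - mu)^T · Sigma^{-1} · (x - mu):
  Sigma^{-1} · (x - mu) = (0.2027, -0.223, 0.1959).
  (x - mu)^T · [Sigma^{-1} · (x - mu)] = (1)·(0.2027) + (-2)·(-0.223) + (1)·(0.1959) = 0.8446.

Step 4 — take square root: d = √(0.8446) ≈ 0.919.

d(x, mu) = √(0.8446) ≈ 0.919


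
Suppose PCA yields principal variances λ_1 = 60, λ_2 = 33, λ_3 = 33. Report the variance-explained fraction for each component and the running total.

Step 1 — total variance = trace(Sigma) = Σ λ_i = 60 + 33 + 33 = 126.

Step 2 — fraction explained by component i = λ_i / Σ λ:
  PC1: 60/126 = 0.4762
  PC2: 33/126 = 0.2619
  PC3: 33/126 = 0.2619

Step 3 — cumulative fraction after k components = (λ_1 + ... + λ_k) / Σ λ:
  k = 1: 60/126 = 0.4762
  k = 2: (60 + 33)/126 = 93/126 = 0.7381
  k = 3: (60 + 33 + 33)/126 = 126/126 = 1

Summary (fraction, with percent):

explained: PC1 0.4762 (47.62%), PC2 0.2619 (26.19%), PC3 0.2619 (26.19%);  cumulative: 0.4762, 0.7381, 1


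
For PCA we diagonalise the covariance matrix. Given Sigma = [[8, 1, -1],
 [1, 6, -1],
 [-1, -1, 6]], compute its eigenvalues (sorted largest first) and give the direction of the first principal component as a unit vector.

Step 1 — characteristic polynomial p(λ) = det(λI - Sigma) = λ³ - tr·λ² + c_1·λ - det, where tr = trace, c_1 = sum of the principal 2×2 minors, det = det(Sigma):
  tr = 8 + 6 + 6 = 20,
  c_1 = (8·6 - (1)²) + (8·6 - (-1)²) + (6·6 - (-1)²) = 47 + 47 + 35 = 129,
  det = 8·(6·6 - (-1)²) - (1)·((1)·6 - (-1)·(-1)) + (-1)·((1)·(-1) - 6·(-1)) = 8·(35) - (1)·(5) + (-1)·(5) = 270.
  So p(λ) = λ³ - 20λ² + 129λ - 270.
Step 2 — look for an integer root (rational root theorem: any rational root is an integer divisor of 270). Testing λ = 5:
  p(5) = 125 - 500 + 645 - 270 = 0  ✓
  Dividing out (λ - 5): p(λ) = (λ - 5)(λ² - 15λ + 54).
Step 3 — remaining eigenvalues from the quadratic λ² - 15λ + 54 = 0:
  Δ = 15² - 4·54 = 225 - 216 = 9,  λ = (15 ± √9)/2 = (15 ± 3)/2 = 9 or 6.
  Sorted: λ_1 = 9,  λ_2 = 6,  λ_3 = 5  (check: sum = 20 = tr ✓).

Step 4 — unit eigenvector for λ_1 = 9: v spans the null space of (Sigma - λ_1 I), whose rows are
  r_1 = (-1, 1, -1),  r_2 = (1, -3, -1),  r_3 = (-1, -1, -3).
  v is orthogonal to every row, so take v ∝ r_1 × r_2 = ((1)·(-1) - (-1)·(-3), (-1)·(1) - (-1)·(-1), (-1)·(-3) - (1)·(1)) = (-4, -2, 2).
  Rescale (divide by 2; multiply by -1 so the first nonzero entry is positive): u = (2, 1, -1).
  ||u|| = √((2)² + (1)² + (-1)²) = √(6) ≈ 2.4495,  v_1 = u/||u|| ≈ (0.8165, 0.4082, -0.4082) (||v_1|| = 1).

λ_1 = 9,  λ_2 = 6,  λ_3 = 5;  v_1 ≈ (0.8165, 0.4082, -0.4082)


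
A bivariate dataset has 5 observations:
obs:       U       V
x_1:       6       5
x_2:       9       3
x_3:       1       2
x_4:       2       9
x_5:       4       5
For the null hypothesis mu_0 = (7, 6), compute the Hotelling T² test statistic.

Step 1 — sample mean vector:
  mean(U) = (6 + 9 + 1 + 2 + 4) / 5 = 22/5 = 4.4
  mean(V) = (5 + 3 + 2 + 9 + 5) / 5 = 24/5 = 4.8
  x̄ = (4.4, 4.8),  deviation x̄ - mu_0 = (4.4, 4.8) - (7, 6) = (-2.6, -1.2).

Step 2 — sample covariance matrix, S[i,j] = (1/(n-1)) · Σ_k (x_{k,i} - mean_i) · (x_{k,j} - mean_j), divisor n-1 = 4:
  S[U,U] = ((1.6)·(1.6) + (4.6)·(4.6) + (-3.4)·(-3.4) + (-2.4)·(-2.4) + (-0.4)·(-0.4)) / 4 = 41.2/4 = 10.3
  S[U,V] = ((1.6)·(0.2) + (4.6)·(-1.8) + (-3.4)·(-2.8) + (-2.4)·(4.2) + (-0.4)·(0.2)) / 4 = -8.6/4 = -2.15
  S[V,V] = ((0.2)·(0.2) + (-1.8)·(-1.8) + (-2.8)·(-2.8) + (4.2)·(4.2) + (0.2)·(0.2)) / 4 = 28.8/4 = 7.2
  S = [[10.3, -2.15],
 [-2.15, 7.2]].

Step 3 — invert S. det(S) = 10.3·7.2 - (-2.15)² = 69.5375.
  S^{-1} = (1/det) · [[d, -b], [-b, a]] = [[0.1035, 0.0309],
 [0.0309, 0.1481]].

Step 4 — quadratic form (x̄ - mu_0)^T · S^{-1} · (x̄ - mu_0):
  S^{-1} · (x̄ - mu_0) = (-0.3063, -0.2581),
  (x̄ - mu_0)^T · [...] = (-2.6)·(-0.3063) + (-1.2)·(-0.2581) = 1.1062.

Step 5 — scale by n: T² = 5 · 1.1062 = 5.5308.

T² ≈ 5.5308


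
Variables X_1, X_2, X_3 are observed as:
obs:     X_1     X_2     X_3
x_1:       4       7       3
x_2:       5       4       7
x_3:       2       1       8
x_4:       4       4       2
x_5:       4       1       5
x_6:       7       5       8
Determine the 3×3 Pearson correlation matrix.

Step 1 — column means:
  mean(X_1) = (4 + 5 + 2 + 4 + 4 + 7) / 6 = 26/6 = 4.3333
  mean(X_2) = (7 + 4 + 1 + 4 + 1 + 5) / 6 = 22/6 = 3.6667
  mean(X_3) = (3 + 7 + 8 + 2 + 5 + 8) / 6 = 33/6 = 5.5

Step 2 — sample variances and covariances s[i,j] = (1/(n-1)) · Σ_k (x_{k,i} - mean_i) · (x_{k,j} - mean_j), with n-1 = 5:
  s[X_1,X_1] = ((-0.3333)·(-0.3333) + (0.6667)·(0.6667) + (-2.3333)·(-2.3333) + (-0.3333)·(-0.3333) + (-0.3333)·(-0.3333) + (2.6667)·(2.6667)) / 5 = 13.3333/5 = 2.6667
  s[X_1,X_2] = ((-0.3333)·(3.3333) + (0.6667)·(0.3333) + (-2.3333)·(-2.6667) + (-0.3333)·(0.3333) + (-0.3333)·(-2.6667) + (2.6667)·(1.3333)) / 5 = 9.6667/5 = 1.9333
  s[X_1,X_3] = ((-0.3333)·(-2.5) + (0.6667)·(1.5) + (-2.3333)·(2.5) + (-0.3333)·(-3.5) + (-0.3333)·(-0.5) + (2.6667)·(2.5)) / 5 = 4/5 = 0.8
  s[X_2,X_2] = ((3.3333)·(3.3333) + (0.3333)·(0.3333) + (-2.6667)·(-2.6667) + (0.3333)·(0.3333) + (-2.6667)·(-2.6667) + (1.3333)·(1.3333)) / 5 = 27.3333/5 = 5.4667
  s[X_2,X_3] = ((3.3333)·(-2.5) + (0.3333)·(1.5) + (-2.6667)·(2.5) + (0.3333)·(-3.5) + (-2.6667)·(-0.5) + (1.3333)·(2.5)) / 5 = -11/5 = -2.2
  s[X_3,X_3] = ((-2.5)·(-2.5) + (1.5)·(1.5) + (2.5)·(2.5) + (-3.5)·(-3.5) + (-0.5)·(-0.5) + (2.5)·(2.5)) / 5 = 33.5/5 = 6.7
  Sample standard deviations s_i = √(s[i,i]):
  s(X_1) = √(2.6667) = 1.633
  s(X_2) = √(5.4667) = 2.3381
  s(X_3) = √(6.7) = 2.5884

Step 3 — r_{ij} = s_{ij} / (s_i · s_j):
  r[X_1,X_1] = 1 (diagonal).
  r[X_1,X_2] = 1.9333 / (1.633 · 2.3381) = 1.9333 / 3.8181 = 0.5064
  r[X_1,X_3] = 0.8 / (1.633 · 2.5884) = 0.8 / 4.2269 = 0.1893
  r[X_2,X_2] = 1 (diagonal).
  r[X_2,X_3] = -2.2 / (2.3381 · 2.5884) = -2.2 / 6.052 = -0.3635
  r[X_3,X_3] = 1 (diagonal).

R is symmetric with unit diagonal. Assembling:

R = [[1, 0.5064, 0.1893],
 [0.5064, 1, -0.3635],
 [0.1893, -0.3635, 1]]


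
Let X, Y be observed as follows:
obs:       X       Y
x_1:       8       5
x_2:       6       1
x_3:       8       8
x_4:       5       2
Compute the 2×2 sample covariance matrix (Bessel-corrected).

Step 1 — column means:
  mean(X) = (8 + 6 + 8 + 5) / 4 = 27/4 = 6.75
  mean(Y) = (5 + 1 + 8 + 2) / 4 = 16/4 = 4

Step 2 — sample covariance S[i,j] = (1/(n-1)) · Σ_k (x_{k,i} - mean_i) · (x_{k,j} - mean_j), with n-1 = 3.
  S[X,X] = ((1.25)·(1.25) + (-0.75)·(-0.75) + (1.25)·(1.25) + (-1.75)·(-1.75)) / 3 = 6.75/3 = 2.25
  S[X,Y] = ((1.25)·(1) + (-0.75)·(-3) + (1.25)·(4) + (-1.75)·(-2)) / 3 = 12/3 = 4
  S[Y,Y] = ((1)·(1) + (-3)·(-3) + (4)·(4) + (-2)·(-2)) / 3 = 30/3 = 10

S is symmetric (S[j,i] = S[i,j]). Assembling:

S = [[2.25, 4],
 [4, 10]]


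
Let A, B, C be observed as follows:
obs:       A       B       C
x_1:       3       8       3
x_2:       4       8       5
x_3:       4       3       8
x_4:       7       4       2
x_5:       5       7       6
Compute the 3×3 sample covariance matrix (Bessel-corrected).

Step 1 — column means:
  mean(A) = (3 + 4 + 4 + 7 + 5) / 5 = 23/5 = 4.6
  mean(B) = (8 + 8 + 3 + 4 + 7) / 5 = 30/5 = 6
  mean(C) = (3 + 5 + 8 + 2 + 6) / 5 = 24/5 = 4.8

Step 2 — sample covariance S[i,j] = (1/(n-1)) · Σ_k (x_{k,i} - mean_i) · (x_{k,j} - mean_j), with n-1 = 4.
  S[A,A] = ((-1.6)·(-1.6) + (-0.6)·(-0.6) + (-0.6)·(-0.6) + (2.4)·(2.4) + (0.4)·(0.4)) / 4 = 9.2/4 = 2.3
  S[A,B] = ((-1.6)·(2) + (-0.6)·(2) + (-0.6)·(-3) + (2.4)·(-2) + (0.4)·(1)) / 4 = -7/4 = -1.75
  S[A,C] = ((-1.6)·(-1.8) + (-0.6)·(0.2) + (-0.6)·(3.2) + (2.4)·(-2.8) + (0.4)·(1.2)) / 4 = -5.4/4 = -1.35
  S[B,B] = ((2)·(2) + (2)·(2) + (-3)·(-3) + (-2)·(-2) + (1)·(1)) / 4 = 22/4 = 5.5
  S[B,C] = ((2)·(-1.8) + (2)·(0.2) + (-3)·(3.2) + (-2)·(-2.8) + (1)·(1.2)) / 4 = -6/4 = -1.5
  S[C,C] = ((-1.8)·(-1.8) + (0.2)·(0.2) + (3.2)·(3.2) + (-2.8)·(-2.8) + (1.2)·(1.2)) / 4 = 22.8/4 = 5.7

S is symmetric (S[j,i] = S[i,j]). Assembling:

S = [[2.3, -1.75, -1.35],
 [-1.75, 5.5, -1.5],
 [-1.35, -1.5, 5.7]]


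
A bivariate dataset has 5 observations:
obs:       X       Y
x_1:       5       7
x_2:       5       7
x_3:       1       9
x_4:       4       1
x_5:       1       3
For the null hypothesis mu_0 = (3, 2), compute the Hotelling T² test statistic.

Step 1 — sample mean vector:
  mean(X) = (5 + 5 + 1 + 4 + 1) / 5 = 16/5 = 3.2
  mean(Y) = (7 + 7 + 9 + 1 + 3) / 5 = 27/5 = 5.4
  x̄ = (3.2, 5.4),  deviation x̄ - mu_0 = (3.2, 5.4) - (3, 2) = (0.2, 3.4).

Step 2 — sample covariance matrix, S[i,j] = (1/(n-1)) · Σ_k (x_{k,i} - mean_i) · (x_{k,j} - mean_j), divisor n-1 = 4:
  S[X,X] = ((1.8)·(1.8) + (1.8)·(1.8) + (-2.2)·(-2.2) + (0.8)·(0.8) + (-2.2)·(-2.2)) / 4 = 16.8/4 = 4.2
  S[X,Y] = ((1.8)·(1.6) + (1.8)·(1.6) + (-2.2)·(3.6) + (0.8)·(-4.4) + (-2.2)·(-2.4)) / 4 = -0.4/4 = -0.1
  S[Y,Y] = ((1.6)·(1.6) + (1.6)·(1.6) + (3.6)·(3.6) + (-4.4)·(-4.4) + (-2.4)·(-2.4)) / 4 = 43.2/4 = 10.8
  S = [[4.2, -0.1],
 [-0.1, 10.8]].

Step 3 — invert S. det(S) = 4.2·10.8 - (-0.1)² = 45.35.
  S^{-1} = (1/det) · [[d, -b], [-b, a]] = [[0.2381, 0.0022],
 [0.0022, 0.0926]].

Step 4 — quadratic form (x̄ - mu_0)^T · S^{-1} · (x̄ - mu_0):
  S^{-1} · (x̄ - mu_0) = (0.0551, 0.3153),
  (x̄ - mu_0)^T · [...] = (0.2)·(0.0551) + (3.4)·(0.3153) = 1.0831.

Step 5 — scale by n: T² = 5 · 1.0831 = 5.4157.

T² ≈ 5.4157


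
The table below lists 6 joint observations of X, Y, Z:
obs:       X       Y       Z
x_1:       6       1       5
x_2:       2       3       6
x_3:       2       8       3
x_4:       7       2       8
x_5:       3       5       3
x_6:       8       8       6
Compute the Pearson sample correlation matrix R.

Step 1 — column means:
  mean(X) = (6 + 2 + 2 + 7 + 3 + 8) / 6 = 28/6 = 4.6667
  mean(Y) = (1 + 3 + 8 + 2 + 5 + 8) / 6 = 27/6 = 4.5
  mean(Z) = (5 + 6 + 3 + 8 + 3 + 6) / 6 = 31/6 = 5.1667

Step 2 — sample variances and covariances s[i,j] = (1/(n-1)) · Σ_k (x_{k,i} - mean_i) · (x_{k,j} - mean_j), with n-1 = 5:
  s[X,X] = ((1.3333)·(1.3333) + (-2.6667)·(-2.6667) + (-2.6667)·(-2.6667) + (2.3333)·(2.3333) + (-1.6667)·(-1.6667) + (3.3333)·(3.3333)) / 5 = 35.3333/5 = 7.0667
  s[X,Y] = ((1.3333)·(-3.5) + (-2.6667)·(-1.5) + (-2.6667)·(3.5) + (2.3333)·(-2.5) + (-1.6667)·(0.5) + (3.3333)·(3.5)) / 5 = -5/5 = -1
  s[X,Z] = ((1.3333)·(-0.1667) + (-2.6667)·(0.8333) + (-2.6667)·(-2.1667) + (2.3333)·(2.8333) + (-1.6667)·(-2.1667) + (3.3333)·(0.8333)) / 5 = 16.3333/5 = 3.2667
  s[Y,Y] = ((-3.5)·(-3.5) + (-1.5)·(-1.5) + (3.5)·(3.5) + (-2.5)·(-2.5) + (0.5)·(0.5) + (3.5)·(3.5)) / 5 = 45.5/5 = 9.1
  s[Y,Z] = ((-3.5)·(-0.1667) + (-1.5)·(0.8333) + (3.5)·(-2.1667) + (-2.5)·(2.8333) + (0.5)·(-2.1667) + (3.5)·(0.8333)) / 5 = -13.5/5 = -2.7
  s[Z,Z] = ((-0.1667)·(-0.1667) + (0.8333)·(0.8333) + (-2.1667)·(-2.1667) + (2.8333)·(2.8333) + (-2.1667)·(-2.1667) + (0.8333)·(0.8333)) / 5 = 18.8333/5 = 3.7667
  Sample standard deviations s_i = √(s[i,i]):
  s(X) = √(7.0667) = 2.6583
  s(Y) = √(9.1) = 3.0166
  s(Z) = √(3.7667) = 1.9408

Step 3 — r_{ij} = s_{ij} / (s_i · s_j):
  r[X,X] = 1 (diagonal).
  r[X,Y] = -1 / (2.6583 · 3.0166) = -1 / 8.0191 = -0.1247
  r[X,Z] = 3.2667 / (2.6583 · 1.9408) = 3.2667 / 5.1592 = 0.6332
  r[Y,Y] = 1 (diagonal).
  r[Y,Z] = -2.7 / (3.0166 · 1.9408) = -2.7 / 5.8546 = -0.4612
  r[Z,Z] = 1 (diagonal).

R is symmetric with unit diagonal. Assembling:

R = [[1, -0.1247, 0.6332],
 [-0.1247, 1, -0.4612],
 [0.6332, -0.4612, 1]]


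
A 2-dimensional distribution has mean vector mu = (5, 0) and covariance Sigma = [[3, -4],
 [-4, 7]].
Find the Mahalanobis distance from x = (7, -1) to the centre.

Step 1 — centre the observation: (x - mu) = (2, -1).

Step 2 — invert Sigma. det(Sigma) = 3·7 - (-4)² = 5.
  Sigma^{-1} = (1/det) · [[d, -b], [-b, a]] = [[1.4, 0.8],
 [0.8, 0.6]].

Step 3 — form the quadratic (x - mu)^T · Sigma^{-1} · (x - mu):
  Sigma^{-1} · (x - mu) = (2, 1).
  (x - mu)^T · [Sigma^{-1} · (x - mu)] = (2)·(2) + (-1)·(1) = 3.

Step 4 — take square root: d = √(3) ≈ 1.7321.

d(x, mu) = √(3) ≈ 1.7321


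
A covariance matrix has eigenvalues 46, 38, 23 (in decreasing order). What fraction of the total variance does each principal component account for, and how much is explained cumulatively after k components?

Step 1 — total variance = trace(Sigma) = Σ λ_i = 46 + 38 + 23 = 107.

Step 2 — fraction explained by component i = λ_i / Σ λ:
  PC1: 46/107 = 0.4299
  PC2: 38/107 = 0.3551
  PC3: 23/107 = 0.215

Step 3 — cumulative fraction after k components = (λ_1 + ... + λ_k) / Σ λ:
  k = 1: 46/107 = 0.4299
  k = 2: (46 + 38)/107 = 84/107 = 0.785
  k = 3: (46 + 38 + 23)/107 = 107/107 = 1

Summary (fraction, with percent):

explained: PC1 0.4299 (42.99%), PC2 0.3551 (35.51%), PC3 0.215 (21.5%);  cumulative: 0.4299, 0.785, 1


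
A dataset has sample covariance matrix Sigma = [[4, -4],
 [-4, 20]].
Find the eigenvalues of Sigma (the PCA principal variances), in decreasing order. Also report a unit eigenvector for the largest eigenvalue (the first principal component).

Step 1 — characteristic polynomial of 2×2 Sigma:
  det(Sigma - λI) = λ² - trace · λ + det = 0.
  trace = 4 + 20 = 24, det = 4·20 - (-4)² = 64.
Step 2 — discriminant:
  Δ = trace² - 4·det = 576 - 256 = 320.
Step 3 — eigenvalues:
  λ = (trace ± √Δ)/2 = (24 ± 17.8885)/2,
  λ_1 = 20.9443,  λ_2 = 3.0557.

Step 4 — unit eigenvector for λ_1: solve (Sigma - λ_1 I)v = 0. First row:
  (4 - 20.9443)·v_x + (-4)·v_y = 0, i.e. (-16.9443)·v_x + (-4)·v_y = 0,
  so v ∝ (b, λ_1 - a) = (-4, 16.9443); multiply by -1 so the first entry is positive: u = (4, -16.9443).
  ||u|| = √((4)² + (-16.9443)²) = √(303.1084) ≈ 17.41,
  v_1 = u/||u|| ≈ (0.2298, -0.9732) (||v_1|| = 1).

λ_1 = 20.9443,  λ_2 = 3.0557;  v_1 ≈ (0.2298, -0.9732)


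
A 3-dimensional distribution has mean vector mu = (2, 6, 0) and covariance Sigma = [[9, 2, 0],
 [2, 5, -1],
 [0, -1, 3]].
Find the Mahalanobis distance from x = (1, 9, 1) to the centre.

Step 1 — centre the observation: (x - mu) = (-1, 3, 1).

Step 2 — invert Sigma (cofactor / det for 3×3, or solve directly):
  Sigma^{-1} = [[0.1228, -0.0526, -0.0175],
 [-0.0526, 0.2368, 0.0789],
 [-0.0175, 0.0789, 0.3596]].

Step 3 — form the quadratic (x - mu)^T · Sigma^{-1} · (x - mu):
  Sigma^{-1} · (x - mu) = (-0.2982, 0.8421, 0.614).
  (x - mu)^T · [Sigma^{-1} · (x - mu)] = (-1)·(-0.2982) + (3)·(0.8421) + (1)·(0.614) = 3.4386.

Step 4 — take square root: d = √(3.4386) ≈ 1.8543.

d(x, mu) = √(3.4386) ≈ 1.8543


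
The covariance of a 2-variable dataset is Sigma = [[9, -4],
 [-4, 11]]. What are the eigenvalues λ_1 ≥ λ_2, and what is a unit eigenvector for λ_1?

Step 1 — characteristic polynomial of 2×2 Sigma:
  det(Sigma - λI) = λ² - trace · λ + det = 0.
  trace = 9 + 11 = 20, det = 9·11 - (-4)² = 83.
Step 2 — discriminant:
  Δ = trace² - 4·det = 400 - 332 = 68.
Step 3 — eigenvalues:
  λ = (trace ± √Δ)/2 = (20 ± 8.2462)/2,
  λ_1 = 14.1231,  λ_2 = 5.8769.

Step 4 — unit eigenvector for λ_1: solve (Sigma - λ_1 I)v = 0. First row:
  (9 - 14.1231)·v_x + (-4)·v_y = 0, i.e. (-5.1231)·v_x + (-4)·v_y = 0,
  so v ∝ (b, λ_1 - a) = (-4, 5.1231); multiply by -1 so the first entry is positive: u = (4, -5.1231).
  ||u|| = √((4)² + (-5.1231)²) = √(42.2462) ≈ 6.4997,
  v_1 = u/||u|| ≈ (0.6154, -0.7882) (||v_1|| = 1).

λ_1 = 14.1231,  λ_2 = 5.8769;  v_1 ≈ (0.6154, -0.7882)


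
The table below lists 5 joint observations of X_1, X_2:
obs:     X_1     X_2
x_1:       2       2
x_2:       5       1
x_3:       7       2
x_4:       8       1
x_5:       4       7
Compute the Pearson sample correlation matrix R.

Step 1 — column means:
  mean(X_1) = (2 + 5 + 7 + 8 + 4) / 5 = 26/5 = 5.2
  mean(X_2) = (2 + 1 + 2 + 1 + 7) / 5 = 13/5 = 2.6

Step 2 — sample variances and covariances s[i,j] = (1/(n-1)) · Σ_k (x_{k,i} - mean_i) · (x_{k,j} - mean_j), with n-1 = 4:
  s[X_1,X_1] = ((-3.2)·(-3.2) + (-0.2)·(-0.2) + (1.8)·(1.8) + (2.8)·(2.8) + (-1.2)·(-1.2)) / 4 = 22.8/4 = 5.7
  s[X_1,X_2] = ((-3.2)·(-0.6) + (-0.2)·(-1.6) + (1.8)·(-0.6) + (2.8)·(-1.6) + (-1.2)·(4.4)) / 4 = -8.6/4 = -2.15
  s[X_2,X_2] = ((-0.6)·(-0.6) + (-1.6)·(-1.6) + (-0.6)·(-0.6) + (-1.6)·(-1.6) + (4.4)·(4.4)) / 4 = 25.2/4 = 6.3
  Sample standard deviations s_i = √(s[i,i]):
  s(X_1) = √(5.7) = 2.3875
  s(X_2) = √(6.3) = 2.51

Step 3 — r_{ij} = s_{ij} / (s_i · s_j):
  r[X_1,X_1] = 1 (diagonal).
  r[X_1,X_2] = -2.15 / (2.3875 · 2.51) = -2.15 / 5.9925 = -0.3588
  r[X_2,X_2] = 1 (diagonal).

R is symmetric with unit diagonal. Assembling:

R = [[1, -0.3588],
 [-0.3588, 1]]


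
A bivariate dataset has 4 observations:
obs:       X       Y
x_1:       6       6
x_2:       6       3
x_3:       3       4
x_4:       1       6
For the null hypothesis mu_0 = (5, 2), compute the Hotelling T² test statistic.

Step 1 — sample mean vector:
  mean(X) = (6 + 6 + 3 + 1) / 4 = 16/4 = 4
  mean(Y) = (6 + 3 + 4 + 6) / 4 = 19/4 = 4.75
  x̄ = (4, 4.75),  deviation x̄ - mu_0 = (4, 4.75) - (5, 2) = (-1, 2.75).

Step 2 — sample covariance matrix, S[i,j] = (1/(n-1)) · Σ_k (x_{k,i} - mean_i) · (x_{k,j} - mean_j), divisor n-1 = 3:
  S[X,X] = ((2)·(2) + (2)·(2) + (-1)·(-1) + (-3)·(-3)) / 3 = 18/3 = 6
  S[X,Y] = ((2)·(1.25) + (2)·(-1.75) + (-1)·(-0.75) + (-3)·(1.25)) / 3 = -4/3 = -1.3333
  S[Y,Y] = ((1.25)·(1.25) + (-1.75)·(-1.75) + (-0.75)·(-0.75) + (1.25)·(1.25)) / 3 = 6.75/3 = 2.25
  S = [[6, -1.3333],
 [-1.3333, 2.25]].

Step 3 — invert S. det(S) = 6·2.25 - (-1.3333)² = 11.7222.
  S^{-1} = (1/det) · [[d, -b], [-b, a]] = [[0.1919, 0.1137],
 [0.1137, 0.5118]].

Step 4 — quadratic form (x̄ - mu_0)^T · S^{-1} · (x̄ - mu_0):
  S^{-1} · (x̄ - mu_0) = (0.1209, 1.2938),
  (x̄ - mu_0)^T · [...] = (-1)·(0.1209) + (2.75)·(1.2938) = 3.4372.

Step 5 — scale by n: T² = 4 · 3.4372 = 13.7488.

T² ≈ 13.7488


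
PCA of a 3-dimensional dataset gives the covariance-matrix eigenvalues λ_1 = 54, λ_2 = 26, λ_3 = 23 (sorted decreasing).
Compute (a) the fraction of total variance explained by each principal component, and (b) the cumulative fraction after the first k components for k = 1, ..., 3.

Step 1 — total variance = trace(Sigma) = Σ λ_i = 54 + 26 + 23 = 103.

Step 2 — fraction explained by component i = λ_i / Σ λ:
  PC1: 54/103 = 0.5243
  PC2: 26/103 = 0.2524
  PC3: 23/103 = 0.2233

Step 3 — cumulative fraction after k components = (λ_1 + ... + λ_k) / Σ λ:
  k = 1: 54/103 = 0.5243
  k = 2: (54 + 26)/103 = 80/103 = 0.7767
  k = 3: (54 + 26 + 23)/103 = 103/103 = 1

Summary (fraction, with percent):

explained: PC1 0.5243 (52.43%), PC2 0.2524 (25.24%), PC3 0.2233 (22.33%);  cumulative: 0.5243, 0.7767, 1


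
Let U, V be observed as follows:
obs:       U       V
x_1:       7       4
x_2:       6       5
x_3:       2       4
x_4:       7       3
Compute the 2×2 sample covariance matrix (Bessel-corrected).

Step 1 — column means:
  mean(U) = (7 + 6 + 2 + 7) / 4 = 22/4 = 5.5
  mean(V) = (4 + 5 + 4 + 3) / 4 = 16/4 = 4

Step 2 — sample covariance S[i,j] = (1/(n-1)) · Σ_k (x_{k,i} - mean_i) · (x_{k,j} - mean_j), with n-1 = 3.
  S[U,U] = ((1.5)·(1.5) + (0.5)·(0.5) + (-3.5)·(-3.5) + (1.5)·(1.5)) / 3 = 17/3 = 5.6667
  S[U,V] = ((1.5)·(0) + (0.5)·(1) + (-3.5)·(0) + (1.5)·(-1)) / 3 = -1/3 = -0.3333
  S[V,V] = ((0)·(0) + (1)·(1) + (0)·(0) + (-1)·(-1)) / 3 = 2/3 = 0.6667

S is symmetric (S[j,i] = S[i,j]). Assembling:

S = [[5.6667, -0.3333],
 [-0.3333, 0.6667]]


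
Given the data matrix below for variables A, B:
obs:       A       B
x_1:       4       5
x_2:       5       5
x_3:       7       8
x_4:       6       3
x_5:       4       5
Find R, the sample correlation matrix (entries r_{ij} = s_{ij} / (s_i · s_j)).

Step 1 — column means:
  mean(A) = (4 + 5 + 7 + 6 + 4) / 5 = 26/5 = 5.2
  mean(B) = (5 + 5 + 8 + 3 + 5) / 5 = 26/5 = 5.2

Step 2 — sample variances and covariances s[i,j] = (1/(n-1)) · Σ_k (x_{k,i} - mean_i) · (x_{k,j} - mean_j), with n-1 = 4:
  s[A,A] = ((-1.2)·(-1.2) + (-0.2)·(-0.2) + (1.8)·(1.8) + (0.8)·(0.8) + (-1.2)·(-1.2)) / 4 = 6.8/4 = 1.7
  s[A,B] = ((-1.2)·(-0.2) + (-0.2)·(-0.2) + (1.8)·(2.8) + (0.8)·(-2.2) + (-1.2)·(-0.2)) / 4 = 3.8/4 = 0.95
  s[B,B] = ((-0.2)·(-0.2) + (-0.2)·(-0.2) + (2.8)·(2.8) + (-2.2)·(-2.2) + (-0.2)·(-0.2)) / 4 = 12.8/4 = 3.2
  Sample standard deviations s_i = √(s[i,i]):
  s(A) = √(1.7) = 1.3038
  s(B) = √(3.2) = 1.7889

Step 3 — r_{ij} = s_{ij} / (s_i · s_j):
  r[A,A] = 1 (diagonal).
  r[A,B] = 0.95 / (1.3038 · 1.7889) = 0.95 / 2.3324 = 0.4073
  r[B,B] = 1 (diagonal).

R is symmetric with unit diagonal. Assembling:

R = [[1, 0.4073],
 [0.4073, 1]]


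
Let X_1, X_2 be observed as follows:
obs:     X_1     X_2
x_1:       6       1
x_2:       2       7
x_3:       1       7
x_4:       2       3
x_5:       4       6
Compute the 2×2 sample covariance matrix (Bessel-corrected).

Step 1 — column means:
  mean(X_1) = (6 + 2 + 1 + 2 + 4) / 5 = 15/5 = 3
  mean(X_2) = (1 + 7 + 7 + 3 + 6) / 5 = 24/5 = 4.8

Step 2 — sample covariance S[i,j] = (1/(n-1)) · Σ_k (x_{k,i} - mean_i) · (x_{k,j} - mean_j), with n-1 = 4.
  S[X_1,X_1] = ((3)·(3) + (-1)·(-1) + (-2)·(-2) + (-1)·(-1) + (1)·(1)) / 4 = 16/4 = 4
  S[X_1,X_2] = ((3)·(-3.8) + (-1)·(2.2) + (-2)·(2.2) + (-1)·(-1.8) + (1)·(1.2)) / 4 = -15/4 = -3.75
  S[X_2,X_2] = ((-3.8)·(-3.8) + (2.2)·(2.2) + (2.2)·(2.2) + (-1.8)·(-1.8) + (1.2)·(1.2)) / 4 = 28.8/4 = 7.2

S is symmetric (S[j,i] = S[i,j]). Assembling:

S = [[4, -3.75],
 [-3.75, 7.2]]


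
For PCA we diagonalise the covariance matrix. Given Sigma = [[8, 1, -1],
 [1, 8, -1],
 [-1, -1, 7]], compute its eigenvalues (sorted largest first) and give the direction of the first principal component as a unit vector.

Step 1 — characteristic polynomial p(λ) = det(λI - Sigma) = λ³ - tr·λ² + c_1·λ - det, where tr = trace, c_1 = sum of the principal 2×2 minors, det = det(Sigma):
  tr = 8 + 8 + 7 = 23,
  c_1 = (8·8 - (1)²) + (8·7 - (-1)²) + (8·7 - (-1)²) = 63 + 55 + 55 = 173,
  det = 8·(8·7 - (-1)²) - (1)·((1)·7 - (-1)·(-1)) + (-1)·((1)·(-1) - 8·(-1)) = 8·(55) - (1)·(6) + (-1)·(7) = 427.
  So p(λ) = λ³ - 23λ² + 173λ - 427.
Step 2 — look for an integer root (rational root theorem: any rational root is an integer divisor of 427). Testing λ = 7:
  p(7) = 343 - 1127 + 1211 - 427 = 0  ✓
  Dividing out (λ - 7): p(λ) = (λ - 7)(λ² - 16λ + 61).
Step 3 — remaining eigenvalues from the quadratic λ² - 16λ + 61 = 0:
  Δ = 16² - 4·61 = 256 - 244 = 12,  λ = (16 ± √12)/2 = (16 ± 3.4641)/2 ≈ 9.7321 or 6.2679.
  Sorted: λ_1 = 9.7321,  λ_2 = 7,  λ_3 = 6.2679  (check: sum = 23 = tr ✓).

Step 4 — unit eigenvector for λ_1 ≈ 9.7321: v spans the null space of (Sigma - λ_1 I), whose rows are
  r_1 = (-1.7321, 1, -1),  r_2 = (1, -1.7321, -1),  r_3 = (-1, -1, -2.7321).
  v is orthogonal to every row, so take v ∝ r_1 × r_2 = ((1)·(-1) - (-1)·(-1.7321), (-1)·(1) - (-1.7321)·(-1), (-1.7321)·(-1.7321) - (1)·(1)) ≈ (-2.7321, -2.7321, 2).
  Rescale (multiply by -1 so the first nonzero entry is positive): u = (2.7321, 2.7321, -2).
  ||u|| = √((2.7321)² + (2.7321)² + (-2)²) = √(18.9282) ≈ 4.3507,  v_1 = u/||u|| ≈ (0.628, 0.628, -0.4597) (||v_1|| = 1).

λ_1 = 9.7321,  λ_2 = 7,  λ_3 = 6.2679;  v_1 ≈ (0.628, 0.628, -0.4597)


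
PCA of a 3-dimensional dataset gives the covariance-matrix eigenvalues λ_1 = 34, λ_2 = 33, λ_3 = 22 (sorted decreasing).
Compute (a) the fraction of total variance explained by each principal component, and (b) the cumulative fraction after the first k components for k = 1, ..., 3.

Step 1 — total variance = trace(Sigma) = Σ λ_i = 34 + 33 + 22 = 89.

Step 2 — fraction explained by component i = λ_i / Σ λ:
  PC1: 34/89 = 0.382
  PC2: 33/89 = 0.3708
  PC3: 22/89 = 0.2472

Step 3 — cumulative fraction after k components = (λ_1 + ... + λ_k) / Σ λ:
  k = 1: 34/89 = 0.382
  k = 2: (34 + 33)/89 = 67/89 = 0.7528
  k = 3: (34 + 33 + 22)/89 = 89/89 = 1

Summary (fraction, with percent):

explained: PC1 0.382 (38.2%), PC2 0.3708 (37.08%), PC3 0.2472 (24.72%);  cumulative: 0.382, 0.7528, 1


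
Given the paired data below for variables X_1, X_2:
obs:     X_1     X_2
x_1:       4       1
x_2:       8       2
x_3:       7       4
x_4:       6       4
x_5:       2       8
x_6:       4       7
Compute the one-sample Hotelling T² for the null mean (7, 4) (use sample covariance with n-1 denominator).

Step 1 — sample mean vector:
  mean(X_1) = (4 + 8 + 7 + 6 + 2 + 4) / 6 = 31/6 = 5.1667
  mean(X_2) = (1 + 2 + 4 + 4 + 8 + 7) / 6 = 26/6 = 4.3333
  x̄ = (5.1667, 4.3333),  deviation x̄ - mu_0 = (5.1667, 4.3333) - (7, 4) = (-1.8333, 0.3333).

Step 2 — sample covariance matrix, S[i,j] = (1/(n-1)) · Σ_k (x_{k,i} - mean_i) · (x_{k,j} - mean_j), divisor n-1 = 5:
  S[X_1,X_1] = ((-1.1667)·(-1.1667) + (2.8333)·(2.8333) + (1.8333)·(1.8333) + (0.8333)·(0.8333) + (-3.1667)·(-3.1667) + (-1.1667)·(-1.1667)) / 5 = 24.8333/5 = 4.9667
  S[X_1,X_2] = ((-1.1667)·(-3.3333) + (2.8333)·(-2.3333) + (1.8333)·(-0.3333) + (0.8333)·(-0.3333) + (-3.1667)·(3.6667) + (-1.1667)·(2.6667)) / 5 = -18.3333/5 = -3.6667
  S[X_2,X_2] = ((-3.3333)·(-3.3333) + (-2.3333)·(-2.3333) + (-0.3333)·(-0.3333) + (-0.3333)·(-0.3333) + (3.6667)·(3.6667) + (2.6667)·(2.6667)) / 5 = 37.3333/5 = 7.4667
  S = [[4.9667, -3.6667],
 [-3.6667, 7.4667]].

Step 3 — invert S. det(S) = 4.9667·7.4667 - (-3.6667)² = 23.64.
  S^{-1} = (1/det) · [[d, -b], [-b, a]] = [[0.3158, 0.1551],
 [0.1551, 0.2101]].

Step 4 — quadratic form (x̄ - mu_0)^T · S^{-1} · (x̄ - mu_0):
  S^{-1} · (x̄ - mu_0) = (-0.5274, -0.2143),
  (x̄ - mu_0)^T · [...] = (-1.8333)·(-0.5274) + (0.3333)·(-0.2143) = 0.8954.

Step 5 — scale by n: T² = 6 · 0.8954 = 5.3723.

T² ≈ 5.3723


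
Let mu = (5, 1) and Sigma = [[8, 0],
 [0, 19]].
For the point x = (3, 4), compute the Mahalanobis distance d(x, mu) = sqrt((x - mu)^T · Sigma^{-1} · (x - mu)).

Step 1 — centre the observation: (x - mu) = (-2, 3).

Step 2 — invert Sigma. det(Sigma) = 8·19 - (0)² = 152.
  Sigma^{-1} = (1/det) · [[d, -b], [-b, a]] = [[0.125, 0],
 [0, 0.0526]].

Step 3 — form the quadratic (x - mu)^T · Sigma^{-1} · (x - mu):
  Sigma^{-1} · (x - mu) = (-0.25, 0.1579).
  (x - mu)^T · [Sigma^{-1} · (x - mu)] = (-2)·(-0.25) + (3)·(0.1579) = 0.9737.

Step 4 — take square root: d = √(0.9737) ≈ 0.9868.

d(x, mu) = √(0.9737) ≈ 0.9868


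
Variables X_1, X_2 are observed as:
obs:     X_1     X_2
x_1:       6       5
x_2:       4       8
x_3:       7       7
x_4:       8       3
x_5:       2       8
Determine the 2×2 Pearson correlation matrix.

Step 1 — column means:
  mean(X_1) = (6 + 4 + 7 + 8 + 2) / 5 = 27/5 = 5.4
  mean(X_2) = (5 + 8 + 7 + 3 + 8) / 5 = 31/5 = 6.2

Step 2 — sample variances and covariances s[i,j] = (1/(n-1)) · Σ_k (x_{k,i} - mean_i) · (x_{k,j} - mean_j), with n-1 = 4:
  s[X_1,X_1] = ((0.6)·(0.6) + (-1.4)·(-1.4) + (1.6)·(1.6) + (2.6)·(2.6) + (-3.4)·(-3.4)) / 4 = 23.2/4 = 5.8
  s[X_1,X_2] = ((0.6)·(-1.2) + (-1.4)·(1.8) + (1.6)·(0.8) + (2.6)·(-3.2) + (-3.4)·(1.8)) / 4 = -16.4/4 = -4.1
  s[X_2,X_2] = ((-1.2)·(-1.2) + (1.8)·(1.8) + (0.8)·(0.8) + (-3.2)·(-3.2) + (1.8)·(1.8)) / 4 = 18.8/4 = 4.7
  Sample standard deviations s_i = √(s[i,i]):
  s(X_1) = √(5.8) = 2.4083
  s(X_2) = √(4.7) = 2.1679

Step 3 — r_{ij} = s_{ij} / (s_i · s_j):
  r[X_1,X_1] = 1 (diagonal).
  r[X_1,X_2] = -4.1 / (2.4083 · 2.1679) = -4.1 / 5.2211 = -0.7853
  r[X_2,X_2] = 1 (diagonal).

R is symmetric with unit diagonal. Assembling:

R = [[1, -0.7853],
 [-0.7853, 1]]


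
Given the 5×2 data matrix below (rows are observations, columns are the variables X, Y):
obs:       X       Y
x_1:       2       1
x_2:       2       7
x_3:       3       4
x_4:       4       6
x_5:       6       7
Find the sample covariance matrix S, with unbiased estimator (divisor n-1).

Step 1 — column means:
  mean(X) = (2 + 2 + 3 + 4 + 6) / 5 = 17/5 = 3.4
  mean(Y) = (1 + 7 + 4 + 6 + 7) / 5 = 25/5 = 5

Step 2 — sample covariance S[i,j] = (1/(n-1)) · Σ_k (x_{k,i} - mean_i) · (x_{k,j} - mean_j), with n-1 = 4.
  S[X,X] = ((-1.4)·(-1.4) + (-1.4)·(-1.4) + (-0.4)·(-0.4) + (0.6)·(0.6) + (2.6)·(2.6)) / 4 = 11.2/4 = 2.8
  S[X,Y] = ((-1.4)·(-4) + (-1.4)·(2) + (-0.4)·(-1) + (0.6)·(1) + (2.6)·(2)) / 4 = 9/4 = 2.25
  S[Y,Y] = ((-4)·(-4) + (2)·(2) + (-1)·(-1) + (1)·(1) + (2)·(2)) / 4 = 26/4 = 6.5

S is symmetric (S[j,i] = S[i,j]). Assembling:

S = [[2.8, 2.25],
 [2.25, 6.5]]


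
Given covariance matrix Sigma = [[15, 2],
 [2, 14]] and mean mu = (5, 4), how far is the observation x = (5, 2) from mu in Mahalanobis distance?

Step 1 — centre the observation: (x - mu) = (0, -2).

Step 2 — invert Sigma. det(Sigma) = 15·14 - (2)² = 206.
  Sigma^{-1} = (1/det) · [[d, -b], [-b, a]] = [[0.068, -0.0097],
 [-0.0097, 0.0728]].

Step 3 — form the quadratic (x - mu)^T · Sigma^{-1} · (x - mu):
  Sigma^{-1} · (x - mu) = (0.0194, -0.1456).
  (x - mu)^T · [Sigma^{-1} · (x - mu)] = (0)·(0.0194) + (-2)·(-0.1456) = 0.2913.

Step 4 — take square root: d = √(0.2913) ≈ 0.5397.

d(x, mu) = √(0.2913) ≈ 0.5397


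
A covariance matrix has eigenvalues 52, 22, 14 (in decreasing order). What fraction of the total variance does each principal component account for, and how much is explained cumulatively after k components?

Step 1 — total variance = trace(Sigma) = Σ λ_i = 52 + 22 + 14 = 88.

Step 2 — fraction explained by component i = λ_i / Σ λ:
  PC1: 52/88 = 0.5909
  PC2: 22/88 = 0.25
  PC3: 14/88 = 0.1591

Step 3 — cumulative fraction after k components = (λ_1 + ... + λ_k) / Σ λ:
  k = 1: 52/88 = 0.5909
  k = 2: (52 + 22)/88 = 74/88 = 0.8409
  k = 3: (52 + 22 + 14)/88 = 88/88 = 1

Summary (fraction, with percent):

explained: PC1 0.5909 (59.09%), PC2 0.25 (25%), PC3 0.1591 (15.91%);  cumulative: 0.5909, 0.8409, 1


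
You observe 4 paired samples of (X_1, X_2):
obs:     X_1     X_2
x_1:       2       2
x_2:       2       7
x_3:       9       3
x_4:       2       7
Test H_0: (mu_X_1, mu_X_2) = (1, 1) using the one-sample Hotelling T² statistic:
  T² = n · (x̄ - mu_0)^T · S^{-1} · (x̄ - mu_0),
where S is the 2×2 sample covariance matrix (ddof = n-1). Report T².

Step 1 — sample mean vector:
  mean(X_1) = (2 + 2 + 9 + 2) / 4 = 15/4 = 3.75
  mean(X_2) = (2 + 7 + 3 + 7) / 4 = 19/4 = 4.75
  x̄ = (3.75, 4.75),  deviation x̄ - mu_0 = (3.75, 4.75) - (1, 1) = (2.75, 3.75).

Step 2 — sample covariance matrix, S[i,j] = (1/(n-1)) · Σ_k (x_{k,i} - mean_i) · (x_{k,j} - mean_j), divisor n-1 = 3:
  S[X_1,X_1] = ((-1.75)·(-1.75) + (-1.75)·(-1.75) + (5.25)·(5.25) + (-1.75)·(-1.75)) / 3 = 36.75/3 = 12.25
  S[X_1,X_2] = ((-1.75)·(-2.75) + (-1.75)·(2.25) + (5.25)·(-1.75) + (-1.75)·(2.25)) / 3 = -12.25/3 = -4.0833
  S[X_2,X_2] = ((-2.75)·(-2.75) + (2.25)·(2.25) + (-1.75)·(-1.75) + (2.25)·(2.25)) / 3 = 20.75/3 = 6.9167
  S = [[12.25, -4.0833],
 [-4.0833, 6.9167]].

Step 3 — invert S. det(S) = 12.25·6.9167 - (-4.0833)² = 68.0556.
  S^{-1} = (1/det) · [[d, -b], [-b, a]] = [[0.1016, 0.06],
 [0.06, 0.18]].

Step 4 — quadratic form (x̄ - mu_0)^T · S^{-1} · (x̄ - mu_0):
  S^{-1} · (x̄ - mu_0) = (0.5045, 0.84),
  (x̄ - mu_0)^T · [...] = (2.75)·(0.5045) + (3.75)·(0.84) = 4.5373.

Step 5 — scale by n: T² = 4 · 4.5373 = 18.1494.

T² ≈ 18.1494


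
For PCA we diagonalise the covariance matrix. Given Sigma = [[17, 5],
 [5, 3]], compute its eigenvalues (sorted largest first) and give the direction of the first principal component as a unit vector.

Step 1 — characteristic polynomial of 2×2 Sigma:
  det(Sigma - λI) = λ² - trace · λ + det = 0.
  trace = 17 + 3 = 20, det = 17·3 - (5)² = 26.
Step 2 — discriminant:
  Δ = trace² - 4·det = 400 - 104 = 296.
Step 3 — eigenvalues:
  λ = (trace ± √Δ)/2 = (20 ± 17.2047)/2,
  λ_1 = 18.6023,  λ_2 = 1.3977.

Step 4 — unit eigenvector for λ_1: solve (Sigma - λ_1 I)v = 0. First row:
  (17 - 18.6023)·v_x + (5)·v_y = 0, i.e. (-1.6023)·v_x + (5)·v_y = 0,
  so v ∝ (b, λ_1 - a) = (5, 1.6023) = u.
  ||u|| = √((5)² + (1.6023)²) = √(27.5674) ≈ 5.2505,
  v_1 = u/||u|| ≈ (0.9523, 0.3052) (||v_1|| = 1).

λ_1 = 18.6023,  λ_2 = 1.3977;  v_1 ≈ (0.9523, 0.3052)


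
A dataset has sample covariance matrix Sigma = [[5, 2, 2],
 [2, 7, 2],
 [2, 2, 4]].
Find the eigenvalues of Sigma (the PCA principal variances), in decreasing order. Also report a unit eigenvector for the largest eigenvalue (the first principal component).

Step 1 — characteristic polynomial p(λ) = det(λI - Sigma) = λ³ - tr·λ² + c_1·λ - det, where tr = trace, c_1 = sum of the principal 2×2 minors, det = det(Sigma):
  tr = 5 + 7 + 4 = 16,
  c_1 = (5·7 - (2)²) + (5·4 - (2)²) + (7·4 - (2)²) = 31 + 16 + 24 = 71,
  det = 5·(7·4 - (2)²) - (2)·((2)·4 - (2)·(2)) + (2)·((2)·(2) - 7·(2)) = 5·(24) - (2)·(4) + (2)·(-10) = 92.
  So p(λ) = λ³ - 16λ² + 71λ - 92.
Step 2 — look for an integer root (rational root theorem: any rational root is an integer divisor of 92). Testing λ = 4:
  p(4) = 64 - 256 + 284 - 92 = 0  ✓
  Dividing out (λ - 4): p(λ) = (λ - 4)(λ² - 12λ + 23).
Step 3 — remaining eigenvalues from the quadratic λ² - 12λ + 23 = 0:
  Δ = 12² - 4·23 = 144 - 92 = 52,  λ = (12 ± √52)/2 = (12 ± 7.2111)/2 ≈ 9.6056 or 2.3944.
  Sorted: λ_1 = 9.6056,  λ_2 = 4,  λ_3 = 2.3944  (check: sum = 16 = tr ✓).

Step 4 — unit eigenvector for λ_1 ≈ 9.6056: v spans the null space of (Sigma - λ_1 I), whose rows are
  r_1 = (-4.6056, 2, 2),  r_2 = (2, -2.6056, 2),  r_3 = (2, 2, -5.6056).
  v is orthogonal to every row, so take v ∝ r_1 × r_2 = ((2)·(2) - (2)·(-2.6056), (2)·(2) - (-4.6056)·(2), (-4.6056)·(-2.6056) - (2)·(2)) ≈ (9.2111, 13.2111, 8).
  Let u = (9.2111, 13.2111, 8).
  ||u|| = √((9.2111)² + (13.2111)² + (8)²) = √(323.3776) ≈ 17.9827,  v_1 = u/||u|| ≈ (0.5122, 0.7347, 0.4449) (||v_1|| = 1).

λ_1 = 9.6056,  λ_2 = 4,  λ_3 = 2.3944;  v_1 ≈ (0.5122, 0.7347, 0.4449)
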